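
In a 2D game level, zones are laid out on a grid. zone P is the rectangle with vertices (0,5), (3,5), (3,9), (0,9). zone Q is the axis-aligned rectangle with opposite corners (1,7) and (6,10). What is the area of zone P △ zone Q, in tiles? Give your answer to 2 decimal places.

19.00

|zone P∩zone Q|: x∈[1,3], y∈[7,9] → 2·2 = 4.
|zone P △ zone Q| = |zone P| + |zone Q| − 2·|zone P∩zone Q| = 12 + 15 − 8 = 19.00.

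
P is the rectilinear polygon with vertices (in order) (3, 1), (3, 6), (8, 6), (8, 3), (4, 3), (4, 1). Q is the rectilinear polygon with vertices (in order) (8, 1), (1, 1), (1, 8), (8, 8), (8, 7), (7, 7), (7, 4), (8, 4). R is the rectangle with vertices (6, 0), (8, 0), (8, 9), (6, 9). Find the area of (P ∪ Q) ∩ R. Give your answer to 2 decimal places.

|P ∪ Q| = 48.
|(P ∪ Q) ∩ R| = 13.00.

13.00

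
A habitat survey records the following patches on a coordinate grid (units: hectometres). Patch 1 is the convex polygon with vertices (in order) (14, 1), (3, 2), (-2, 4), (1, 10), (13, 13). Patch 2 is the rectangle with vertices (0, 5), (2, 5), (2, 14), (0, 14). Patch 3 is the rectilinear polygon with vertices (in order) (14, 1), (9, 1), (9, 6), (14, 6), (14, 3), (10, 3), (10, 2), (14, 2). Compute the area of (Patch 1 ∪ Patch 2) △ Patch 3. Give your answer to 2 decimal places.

|Patch 1 ∪ Patch 2| = 143.375.
|(Patch 1 ∪ Patch 2) ∩ Patch 3| = 18.947.
|(Patch 1 ∪ Patch 2) △ Patch 3| = 143.375 + 21 − 37.8939 = 126.48.

126.48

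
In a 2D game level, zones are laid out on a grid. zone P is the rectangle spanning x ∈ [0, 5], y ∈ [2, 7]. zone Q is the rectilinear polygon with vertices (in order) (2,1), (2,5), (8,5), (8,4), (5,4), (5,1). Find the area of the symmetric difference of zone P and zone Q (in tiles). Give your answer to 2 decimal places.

|zone P| = 25, |zone Q| = 15, |zone P∩zone Q| = 9.
|zone P △ zone Q| = |zone P| + |zone Q| − 2·|zone P∩zone Q| = 25 + 15 − 18 = 22.00.

22.00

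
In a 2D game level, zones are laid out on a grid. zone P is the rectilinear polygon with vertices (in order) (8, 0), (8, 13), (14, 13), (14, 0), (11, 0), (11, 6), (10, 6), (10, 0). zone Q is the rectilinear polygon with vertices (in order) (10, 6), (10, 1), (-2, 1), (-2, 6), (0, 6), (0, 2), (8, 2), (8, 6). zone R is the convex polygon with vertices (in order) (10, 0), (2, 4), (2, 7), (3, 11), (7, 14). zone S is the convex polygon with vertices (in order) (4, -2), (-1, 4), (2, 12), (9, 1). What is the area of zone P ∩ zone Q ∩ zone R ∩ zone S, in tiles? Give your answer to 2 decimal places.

0.79

The intersection is the polygon with vertices (8,1), (8,2), (8,2.571), (9,1).
By the shoelace formula its area is 0.79.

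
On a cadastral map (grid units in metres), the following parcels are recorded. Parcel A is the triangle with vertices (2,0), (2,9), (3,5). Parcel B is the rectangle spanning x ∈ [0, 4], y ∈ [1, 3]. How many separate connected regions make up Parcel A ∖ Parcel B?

2

Parcel A ∖ Parcel B splits into 2 disjoint pieces (area 0.1, area 3.6).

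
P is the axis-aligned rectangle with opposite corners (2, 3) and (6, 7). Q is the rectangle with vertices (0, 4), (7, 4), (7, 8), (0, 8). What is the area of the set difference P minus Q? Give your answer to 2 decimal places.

|P∩Q|: x∈[2,6], y∈[4,7] → 4·3 = 12.
|P| = 16.
|P ∖ Q| = |P| − |P∩Q| = 16 − 12 = 4.00.

4.00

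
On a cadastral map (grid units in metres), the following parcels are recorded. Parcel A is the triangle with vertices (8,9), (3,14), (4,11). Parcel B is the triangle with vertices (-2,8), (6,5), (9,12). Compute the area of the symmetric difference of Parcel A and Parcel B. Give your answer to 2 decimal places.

34.57

|Parcel A| = 5, |Parcel B| = 32.5, |Parcel A∩Parcel B| = 1.4637.
|Parcel A △ Parcel B| = |Parcel A| + |Parcel B| − 2·|Parcel A∩Parcel B| = 5 + 32.5 − 2.9273 = 34.57.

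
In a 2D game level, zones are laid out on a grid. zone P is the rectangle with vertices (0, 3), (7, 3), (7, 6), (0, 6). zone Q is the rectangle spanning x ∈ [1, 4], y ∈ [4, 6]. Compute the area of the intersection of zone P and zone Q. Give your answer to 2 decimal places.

|zone P∩zone Q|: x∈[1,4], y∈[4,6] → 3·2 = 6.

6.00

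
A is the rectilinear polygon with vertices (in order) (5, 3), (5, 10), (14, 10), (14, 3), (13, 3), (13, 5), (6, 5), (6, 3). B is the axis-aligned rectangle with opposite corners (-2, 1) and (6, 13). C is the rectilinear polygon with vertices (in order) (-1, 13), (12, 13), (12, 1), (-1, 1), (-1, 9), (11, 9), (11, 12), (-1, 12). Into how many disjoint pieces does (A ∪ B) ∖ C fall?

2

(A ∪ B) ∖ C splits into 2 disjoint pieces (area 12, area 38).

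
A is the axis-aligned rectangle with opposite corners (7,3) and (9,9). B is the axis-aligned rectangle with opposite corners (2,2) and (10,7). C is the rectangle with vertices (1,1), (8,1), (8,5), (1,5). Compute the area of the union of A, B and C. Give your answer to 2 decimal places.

54.00

By inclusion–exclusion:
Individual areas: |A| = 12, |B| = 40, |C| = 28.
|A∩B|: x∈[7,9], y∈[3,7] → 2·4 = 8.
|A∩C|: x∈[7,8], y∈[3,5] → 1·2 = 2.
|B∩C|: x∈[2,8], y∈[2,5] → 6·3 = 18.
|A∩B∩C| = 2.
|A ∪ B ∪ C| = 80 − 28 + 2 = 54.00.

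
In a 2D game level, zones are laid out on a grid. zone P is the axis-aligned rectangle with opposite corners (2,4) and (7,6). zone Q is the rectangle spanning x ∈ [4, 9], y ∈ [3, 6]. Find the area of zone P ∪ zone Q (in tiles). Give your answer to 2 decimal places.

19.00

By inclusion–exclusion:
Individual areas: |zone P| = 10, |zone Q| = 15.
|zone P∩zone Q|: x∈[4,7], y∈[4,6] → 3·2 = 6.
|zone P ∪ zone Q| = 25 − 6 = 19.00.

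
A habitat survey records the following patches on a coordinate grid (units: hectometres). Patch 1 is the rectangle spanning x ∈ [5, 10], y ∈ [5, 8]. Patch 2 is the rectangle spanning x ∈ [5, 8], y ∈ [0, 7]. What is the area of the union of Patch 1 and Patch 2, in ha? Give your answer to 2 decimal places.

By inclusion–exclusion:
Individual areas: |Patch 1| = 15, |Patch 2| = 21.
|Patch 1∩Patch 2|: x∈[5,8], y∈[5,7] → 3·2 = 6.
|Patch 1 ∪ Patch 2| = 36 − 6 = 30.00.

30.00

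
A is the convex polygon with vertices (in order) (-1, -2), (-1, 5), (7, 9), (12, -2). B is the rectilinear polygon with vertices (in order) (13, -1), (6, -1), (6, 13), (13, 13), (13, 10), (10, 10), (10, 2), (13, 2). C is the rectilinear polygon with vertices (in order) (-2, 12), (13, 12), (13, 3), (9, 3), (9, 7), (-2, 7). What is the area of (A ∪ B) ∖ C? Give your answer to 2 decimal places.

|A ∪ B| = 141.0591.
|(A ∪ B) ∩ C| = 32.25.
|(A ∪ B) ∖ C| = 141.0591 − 32.25 = 108.81.

108.81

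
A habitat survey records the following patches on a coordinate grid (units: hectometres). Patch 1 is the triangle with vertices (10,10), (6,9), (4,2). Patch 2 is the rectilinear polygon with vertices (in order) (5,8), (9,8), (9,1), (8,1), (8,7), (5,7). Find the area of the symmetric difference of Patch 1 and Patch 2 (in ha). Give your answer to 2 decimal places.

|Patch 1| = 13, |Patch 2| = 10, |Patch 1∩Patch 2| = 2.5536.
|Patch 1 △ Patch 2| = |Patch 1| + |Patch 2| − 2·|Patch 1∩Patch 2| = 13 + 10 − 5.1071 = 17.89.

17.89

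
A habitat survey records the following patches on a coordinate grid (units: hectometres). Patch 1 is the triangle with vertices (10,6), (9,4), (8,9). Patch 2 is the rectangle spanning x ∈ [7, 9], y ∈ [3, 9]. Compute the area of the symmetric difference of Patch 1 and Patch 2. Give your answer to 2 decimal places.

12.00

|Patch 1| = 3.5, |Patch 2| = 12, |Patch 1∩Patch 2| = 1.75.
|Patch 1 △ Patch 2| = |Patch 1| + |Patch 2| − 2·|Patch 1∩Patch 2| = 3.5 + 12 − 3.5 = 12.00.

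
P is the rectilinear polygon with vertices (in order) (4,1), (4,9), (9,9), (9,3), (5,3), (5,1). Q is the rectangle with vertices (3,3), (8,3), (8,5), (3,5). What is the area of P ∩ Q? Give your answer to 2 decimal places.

8.00

The intersection is the polygon with vertices (4,5), (8,5), (8,3), (5,3), (4,3).
By the shoelace formula its area is 8.00.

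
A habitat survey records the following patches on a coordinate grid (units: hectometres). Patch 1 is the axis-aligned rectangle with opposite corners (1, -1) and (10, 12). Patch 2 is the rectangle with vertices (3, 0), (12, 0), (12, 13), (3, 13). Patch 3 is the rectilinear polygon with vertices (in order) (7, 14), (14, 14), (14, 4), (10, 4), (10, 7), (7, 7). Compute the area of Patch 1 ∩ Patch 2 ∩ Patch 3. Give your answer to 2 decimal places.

15.00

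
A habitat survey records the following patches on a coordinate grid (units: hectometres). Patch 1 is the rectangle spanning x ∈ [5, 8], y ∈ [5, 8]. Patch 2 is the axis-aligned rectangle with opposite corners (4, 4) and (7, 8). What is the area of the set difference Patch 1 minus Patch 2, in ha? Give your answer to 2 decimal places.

3.00

|Patch 1∩Patch 2|: x∈[5,7], y∈[5,8] → 2·3 = 6.
|Patch 1| = 9.
|Patch 1 ∖ Patch 2| = |Patch 1| − |Patch 1∩Patch 2| = 9 − 6 = 3.00.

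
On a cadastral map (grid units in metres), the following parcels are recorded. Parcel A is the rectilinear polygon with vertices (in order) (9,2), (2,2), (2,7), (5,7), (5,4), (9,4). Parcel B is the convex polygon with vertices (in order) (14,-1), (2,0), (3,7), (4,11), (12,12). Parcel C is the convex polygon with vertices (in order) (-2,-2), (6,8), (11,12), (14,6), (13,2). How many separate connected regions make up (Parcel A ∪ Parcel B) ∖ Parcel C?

3

(Parcel A ∪ Parcel B) ∖ Parcel C splits into 3 disjoint pieces (area 24.0741, area 1.3856, area 14.7778).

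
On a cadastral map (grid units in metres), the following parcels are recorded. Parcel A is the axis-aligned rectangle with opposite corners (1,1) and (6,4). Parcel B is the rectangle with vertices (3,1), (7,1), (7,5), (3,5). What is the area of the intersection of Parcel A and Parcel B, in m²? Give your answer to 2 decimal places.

9.00

|Parcel A∩Parcel B|: x∈[3,6], y∈[1,4] → 3·3 = 9.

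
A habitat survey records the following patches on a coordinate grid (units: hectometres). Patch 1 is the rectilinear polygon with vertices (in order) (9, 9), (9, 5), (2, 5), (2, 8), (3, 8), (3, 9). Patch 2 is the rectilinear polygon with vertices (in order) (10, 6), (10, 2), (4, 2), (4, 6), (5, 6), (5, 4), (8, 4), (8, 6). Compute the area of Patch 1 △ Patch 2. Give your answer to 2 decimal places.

41.00

|Patch 1| = 27, |Patch 2| = 18, |Patch 1∩Patch 2| = 2.
|Patch 1 △ Patch 2| = |Patch 1| + |Patch 2| − 2·|Patch 1∩Patch 2| = 27 + 18 − 4 = 41.00.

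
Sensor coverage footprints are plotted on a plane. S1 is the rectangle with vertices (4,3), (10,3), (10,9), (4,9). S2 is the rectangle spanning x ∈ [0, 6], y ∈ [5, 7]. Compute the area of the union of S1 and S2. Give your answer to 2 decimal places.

By inclusion–exclusion:
Individual areas: |S1| = 36, |S2| = 12.
|S1∩S2|: x∈[4,6], y∈[5,7] → 2·2 = 4.
|S1 ∪ S2| = 48 − 4 = 44.00.

44.00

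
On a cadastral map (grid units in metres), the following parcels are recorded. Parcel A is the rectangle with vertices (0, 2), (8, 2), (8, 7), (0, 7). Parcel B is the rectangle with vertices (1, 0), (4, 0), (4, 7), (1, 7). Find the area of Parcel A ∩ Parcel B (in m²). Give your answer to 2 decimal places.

|Parcel A∩Parcel B|: x∈[1,4], y∈[2,7] → 3·5 = 15.

15.00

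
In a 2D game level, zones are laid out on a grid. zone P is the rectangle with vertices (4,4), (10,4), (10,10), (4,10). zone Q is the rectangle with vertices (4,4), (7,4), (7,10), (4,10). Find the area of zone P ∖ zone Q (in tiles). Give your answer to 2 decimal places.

|zone P∩zone Q|: x∈[4,7], y∈[4,10] → 3·6 = 18.
|zone P| = 36.
|zone P ∖ zone Q| = |zone P| − |zone P∩zone Q| = 36 − 18 = 18.00.

18.00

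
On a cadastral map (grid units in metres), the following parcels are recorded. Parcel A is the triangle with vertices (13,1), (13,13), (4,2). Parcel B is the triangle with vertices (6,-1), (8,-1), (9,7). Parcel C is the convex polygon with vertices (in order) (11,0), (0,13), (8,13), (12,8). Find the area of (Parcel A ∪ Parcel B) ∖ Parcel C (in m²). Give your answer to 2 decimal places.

31.68

|Parcel A ∪ Parcel B| = 58.347.
|(Parcel A ∪ Parcel B) ∩ Parcel C| = 26.664.
|(Parcel A ∪ Parcel B) ∖ Parcel C| = 58.347 − 26.664 = 31.68.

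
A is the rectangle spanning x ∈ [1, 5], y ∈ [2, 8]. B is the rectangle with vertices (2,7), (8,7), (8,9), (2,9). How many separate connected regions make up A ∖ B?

A ∖ B is a single connected region.

1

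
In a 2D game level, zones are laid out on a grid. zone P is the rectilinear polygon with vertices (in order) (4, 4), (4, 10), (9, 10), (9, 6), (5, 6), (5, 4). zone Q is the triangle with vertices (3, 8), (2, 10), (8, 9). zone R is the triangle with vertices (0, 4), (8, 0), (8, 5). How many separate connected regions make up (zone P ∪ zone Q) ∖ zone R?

(zone P ∪ zone Q) ∖ zone R is a single connected region.

1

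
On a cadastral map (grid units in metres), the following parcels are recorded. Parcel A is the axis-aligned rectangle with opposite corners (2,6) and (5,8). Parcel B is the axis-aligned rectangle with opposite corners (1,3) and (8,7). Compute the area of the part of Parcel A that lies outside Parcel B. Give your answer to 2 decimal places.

|Parcel A∩Parcel B|: x∈[2,5], y∈[6,7] → 3·1 = 3.
|Parcel A| = 6.
|Parcel A ∖ Parcel B| = |Parcel A| − |Parcel A∩Parcel B| = 6 − 3 = 3.00.

3.00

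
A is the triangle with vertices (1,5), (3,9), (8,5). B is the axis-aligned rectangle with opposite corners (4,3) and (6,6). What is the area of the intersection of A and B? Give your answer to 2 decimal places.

The intersection is the polygon with vertices (4,5), (4,6), (6,6), (6,5).
By the shoelace formula its area is 2.00.

2.00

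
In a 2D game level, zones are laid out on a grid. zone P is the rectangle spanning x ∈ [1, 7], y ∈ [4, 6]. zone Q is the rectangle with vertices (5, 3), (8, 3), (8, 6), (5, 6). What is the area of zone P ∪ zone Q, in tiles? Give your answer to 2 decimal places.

By inclusion–exclusion:
Individual areas: |zone P| = 12, |zone Q| = 9.
|zone P∩zone Q|: x∈[5,7], y∈[4,6] → 2·2 = 4.
|zone P ∪ zone Q| = 21 − 4 = 17.00.

17.00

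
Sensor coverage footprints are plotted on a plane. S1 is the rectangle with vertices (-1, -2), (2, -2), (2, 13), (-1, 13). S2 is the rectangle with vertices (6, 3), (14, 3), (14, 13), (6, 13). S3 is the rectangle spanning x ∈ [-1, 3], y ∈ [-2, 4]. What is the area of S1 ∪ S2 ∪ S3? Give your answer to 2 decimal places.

By inclusion–exclusion:
Individual areas: |S1| = 45, |S2| = 80, |S3| = 24.
|S1∩S2| = 0 (no overlap).
|S1∩S3|: x∈[-1,2], y∈[-2,4] → 3·6 = 18.
|S2∩S3| = 0 (no overlap).
|S1∩S2∩S3| = 0.
|S1 ∪ S2 ∪ S3| = 149 − 18 + 0 = 131.00.

131.00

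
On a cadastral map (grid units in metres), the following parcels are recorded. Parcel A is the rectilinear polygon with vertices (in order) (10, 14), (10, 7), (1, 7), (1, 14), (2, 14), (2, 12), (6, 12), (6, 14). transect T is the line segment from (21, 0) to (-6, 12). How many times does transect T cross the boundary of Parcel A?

2

The segment meets the boundary at (1,8.889), (5.25,7).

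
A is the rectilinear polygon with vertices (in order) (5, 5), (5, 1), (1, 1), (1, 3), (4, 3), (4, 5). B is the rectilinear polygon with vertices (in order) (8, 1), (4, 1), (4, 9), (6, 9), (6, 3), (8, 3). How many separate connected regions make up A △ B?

2

A △ B splits into 2 disjoint pieces (area 16, area 6).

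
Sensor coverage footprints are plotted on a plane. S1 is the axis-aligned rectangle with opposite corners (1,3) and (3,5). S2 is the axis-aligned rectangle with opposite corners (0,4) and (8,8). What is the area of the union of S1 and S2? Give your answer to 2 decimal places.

34.00

By inclusion–exclusion:
Individual areas: |S1| = 4, |S2| = 32.
|S1∩S2|: x∈[1,3], y∈[4,5] → 2·1 = 2.
|S1 ∪ S2| = 36 − 2 = 34.00.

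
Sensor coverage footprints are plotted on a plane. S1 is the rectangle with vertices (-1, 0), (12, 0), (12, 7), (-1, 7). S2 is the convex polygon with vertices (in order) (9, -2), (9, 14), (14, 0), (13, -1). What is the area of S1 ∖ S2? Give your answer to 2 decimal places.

|S1| = 91, |S1∩S2| = 20.65.
|S1 ∖ S2| = |S1| − |S1∩S2| = 91 − 20.65 = 70.35.

70.35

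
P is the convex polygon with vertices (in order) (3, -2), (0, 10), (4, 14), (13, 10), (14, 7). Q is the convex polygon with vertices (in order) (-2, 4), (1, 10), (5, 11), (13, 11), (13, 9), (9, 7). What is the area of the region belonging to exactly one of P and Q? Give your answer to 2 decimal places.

81.96

|P| = 125, |Q| = 58.5, |P∩Q| = 50.7722.
|P △ Q| = |P| + |Q| − 2·|P∩Q| = 125 + 58.5 − 101.5443 = 81.96.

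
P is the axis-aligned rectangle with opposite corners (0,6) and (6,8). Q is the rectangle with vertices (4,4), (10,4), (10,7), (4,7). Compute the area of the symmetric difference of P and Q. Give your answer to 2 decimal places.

|P∩Q|: x∈[4,6], y∈[6,7] → 2·1 = 2.
|P △ Q| = |P| + |Q| − 2·|P∩Q| = 12 + 18 − 4 = 26.00.

26.00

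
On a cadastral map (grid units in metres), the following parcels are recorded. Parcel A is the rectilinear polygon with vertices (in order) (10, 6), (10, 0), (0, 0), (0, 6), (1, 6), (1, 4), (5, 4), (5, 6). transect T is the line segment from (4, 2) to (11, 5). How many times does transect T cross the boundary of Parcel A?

The segment meets the boundary at (10,4.571).

1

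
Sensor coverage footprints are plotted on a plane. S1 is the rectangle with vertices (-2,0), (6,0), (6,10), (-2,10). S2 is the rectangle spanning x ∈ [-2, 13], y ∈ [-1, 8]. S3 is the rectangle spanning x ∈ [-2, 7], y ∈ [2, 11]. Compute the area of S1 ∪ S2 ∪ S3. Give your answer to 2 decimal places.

By inclusion–exclusion:
Individual areas: |S1| = 80, |S2| = 135, |S3| = 81.
|S1∩S2|: x∈[-2,6], y∈[0,8] → 8·8 = 64.
|S1∩S3|: x∈[-2,6], y∈[2,10] → 8·8 = 64.
|S2∩S3|: x∈[-2,7], y∈[2,8] → 9·6 = 54.
|S1∩S2∩S3| = 48.
|S1 ∪ S2 ∪ S3| = 296 − 182 + 48 = 162.00.

162.00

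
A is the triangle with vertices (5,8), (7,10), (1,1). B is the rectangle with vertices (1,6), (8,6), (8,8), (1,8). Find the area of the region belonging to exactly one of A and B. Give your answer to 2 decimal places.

|A| = 3, |B| = 14, |A∩B| = 1.1429.
|A △ B| = |A| + |B| − 2·|A∩B| = 3 + 14 − 2.2857 = 14.71.

14.71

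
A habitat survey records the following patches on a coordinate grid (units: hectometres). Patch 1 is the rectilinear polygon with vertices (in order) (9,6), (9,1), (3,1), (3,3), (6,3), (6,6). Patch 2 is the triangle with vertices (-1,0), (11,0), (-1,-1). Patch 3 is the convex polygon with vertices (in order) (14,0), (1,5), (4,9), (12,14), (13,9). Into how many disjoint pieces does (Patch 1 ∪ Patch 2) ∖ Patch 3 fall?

(Patch 1 ∪ Patch 2) ∖ Patch 3 splits into 2 disjoint pieces (area 10.5, area 6).

2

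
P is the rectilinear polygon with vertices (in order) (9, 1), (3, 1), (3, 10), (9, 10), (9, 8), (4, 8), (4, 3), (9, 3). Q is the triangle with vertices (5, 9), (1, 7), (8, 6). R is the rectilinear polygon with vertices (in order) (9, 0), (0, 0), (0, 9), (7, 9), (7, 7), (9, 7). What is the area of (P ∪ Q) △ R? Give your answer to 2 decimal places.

|P ∪ Q| = 35.1429.
|(P ∪ Q) ∩ R| = 27.1429.
|(P ∪ Q) △ R| = 35.1429 + 77 − 54.2857 = 57.86.

57.86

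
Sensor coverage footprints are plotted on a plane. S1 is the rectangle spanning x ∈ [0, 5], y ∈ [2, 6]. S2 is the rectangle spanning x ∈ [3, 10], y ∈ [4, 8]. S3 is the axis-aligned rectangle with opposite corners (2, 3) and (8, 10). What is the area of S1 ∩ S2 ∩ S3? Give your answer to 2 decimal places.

The intersection is the polygon with vertices (5,4), (3,4), (3,6), (5,6).
By the shoelace formula its area is 4.00.

4.00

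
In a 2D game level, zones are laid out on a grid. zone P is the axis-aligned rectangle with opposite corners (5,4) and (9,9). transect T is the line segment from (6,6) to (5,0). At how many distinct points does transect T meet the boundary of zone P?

The segment meets the boundary at (5.667,4).

1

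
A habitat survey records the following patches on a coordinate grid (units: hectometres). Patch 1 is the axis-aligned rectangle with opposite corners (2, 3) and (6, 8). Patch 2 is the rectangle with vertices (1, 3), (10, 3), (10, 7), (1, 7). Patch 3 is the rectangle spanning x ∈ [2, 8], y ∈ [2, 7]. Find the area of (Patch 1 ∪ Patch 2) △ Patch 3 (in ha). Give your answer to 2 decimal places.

|Patch 1 ∪ Patch 2| = 40.
|(Patch 1 ∪ Patch 2) ∩ Patch 3| = 24.
|(Patch 1 ∪ Patch 2) △ Patch 3| = 40 + 30 − 48 = 22.00.

22.00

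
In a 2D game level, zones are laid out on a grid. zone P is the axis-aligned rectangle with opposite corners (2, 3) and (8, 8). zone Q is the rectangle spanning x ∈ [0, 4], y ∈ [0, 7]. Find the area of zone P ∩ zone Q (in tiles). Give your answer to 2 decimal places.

8.00

|zone P∩zone Q|: x∈[2,4], y∈[3,7] → 2·4 = 8.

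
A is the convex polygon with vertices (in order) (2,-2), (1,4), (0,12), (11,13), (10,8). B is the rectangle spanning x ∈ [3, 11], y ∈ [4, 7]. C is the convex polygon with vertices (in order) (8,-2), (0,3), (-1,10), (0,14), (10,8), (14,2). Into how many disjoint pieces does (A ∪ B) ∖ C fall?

3

(A ∪ B) ∖ C splits into 3 disjoint pieces (area 19.8947, area 0.0833, area 5.0581).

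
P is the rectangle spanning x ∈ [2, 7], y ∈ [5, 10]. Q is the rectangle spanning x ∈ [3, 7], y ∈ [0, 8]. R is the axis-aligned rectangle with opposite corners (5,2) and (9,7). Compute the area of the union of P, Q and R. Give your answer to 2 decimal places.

55.00

By inclusion–exclusion:
Individual areas: |P| = 25, |Q| = 32, |R| = 20.
|P∩Q|: x∈[3,7], y∈[5,8] → 4·3 = 12.
|P∩R|: x∈[5,7], y∈[5,7] → 2·2 = 4.
|Q∩R|: x∈[5,7], y∈[2,7] → 2·5 = 10.
|P∩Q∩R| = 4.
|P ∪ Q ∪ R| = 77 − 26 + 4 = 55.00.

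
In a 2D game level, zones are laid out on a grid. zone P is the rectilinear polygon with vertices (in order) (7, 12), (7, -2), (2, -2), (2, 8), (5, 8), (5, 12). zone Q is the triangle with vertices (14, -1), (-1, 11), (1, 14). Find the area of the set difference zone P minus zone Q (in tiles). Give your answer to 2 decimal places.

|zone P| = 58, |zone P∩zone Q| = 7.6865.
|zone P ∖ zone Q| = |zone P| − |zone P∩zone Q| = 58 − 7.6865 = 50.31.

50.31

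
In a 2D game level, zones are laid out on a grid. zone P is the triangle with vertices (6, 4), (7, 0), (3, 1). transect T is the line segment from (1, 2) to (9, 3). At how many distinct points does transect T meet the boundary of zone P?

2

The segment meets the boundary at (6.333,2.667), (4.429,2.429).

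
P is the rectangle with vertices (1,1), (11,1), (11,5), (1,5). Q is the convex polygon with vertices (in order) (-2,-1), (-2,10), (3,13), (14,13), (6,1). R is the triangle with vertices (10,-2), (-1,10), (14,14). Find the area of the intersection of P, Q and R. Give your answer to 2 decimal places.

8.16

The intersection is the polygon with vertices (8.667,5), (6.526,1.79), (3.583,5).
By the shoelace formula its area is 8.16.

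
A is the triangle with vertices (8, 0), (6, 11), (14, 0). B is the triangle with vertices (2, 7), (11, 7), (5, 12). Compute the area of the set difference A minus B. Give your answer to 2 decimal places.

|A| = 33, |A∩B| = 4.3636.
|A ∖ B| = |A| − |A∩B| = 33 − 4.3636 = 28.64.

28.64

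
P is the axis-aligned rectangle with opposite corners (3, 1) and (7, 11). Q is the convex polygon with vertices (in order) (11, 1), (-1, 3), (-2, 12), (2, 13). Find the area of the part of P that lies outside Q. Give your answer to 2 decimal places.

|P| = 40, |P∩Q| = 27.8333.
|P ∖ Q| = |P| − |P∩Q| = 40 − 27.8333 = 12.17.

12.17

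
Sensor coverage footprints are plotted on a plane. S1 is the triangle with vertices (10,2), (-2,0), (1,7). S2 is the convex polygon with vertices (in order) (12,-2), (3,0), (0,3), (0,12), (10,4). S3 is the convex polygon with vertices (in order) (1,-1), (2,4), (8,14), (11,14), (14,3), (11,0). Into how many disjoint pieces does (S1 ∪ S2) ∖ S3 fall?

2

(S1 ∪ S2) ∖ S3 splits into 2 disjoint pieces (area 32.8866, area 6.1681).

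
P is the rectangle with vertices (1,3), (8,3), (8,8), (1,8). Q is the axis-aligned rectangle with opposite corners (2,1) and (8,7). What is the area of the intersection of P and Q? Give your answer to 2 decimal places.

24.00

|P∩Q|: x∈[2,8], y∈[3,7] → 6·4 = 24.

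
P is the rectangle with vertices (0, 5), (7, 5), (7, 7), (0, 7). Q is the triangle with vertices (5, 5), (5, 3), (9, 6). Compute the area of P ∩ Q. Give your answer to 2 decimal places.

0.50

The intersection is the polygon with vertices (7,5), (5,5), (7,5.5).
By the shoelace formula its area is 0.50.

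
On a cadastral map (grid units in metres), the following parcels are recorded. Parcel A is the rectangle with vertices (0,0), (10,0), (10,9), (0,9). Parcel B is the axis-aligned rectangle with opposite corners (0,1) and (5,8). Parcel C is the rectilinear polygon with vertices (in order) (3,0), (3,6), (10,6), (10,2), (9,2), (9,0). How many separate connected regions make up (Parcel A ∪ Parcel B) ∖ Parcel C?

2

(Parcel A ∪ Parcel B) ∖ Parcel C splits into 2 disjoint pieces (area 48, area 2).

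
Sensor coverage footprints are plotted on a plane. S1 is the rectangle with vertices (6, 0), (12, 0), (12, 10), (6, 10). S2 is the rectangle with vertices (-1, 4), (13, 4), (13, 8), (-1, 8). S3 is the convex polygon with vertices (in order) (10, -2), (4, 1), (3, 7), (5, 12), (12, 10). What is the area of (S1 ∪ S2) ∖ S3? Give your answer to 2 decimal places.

29.28

|S1 ∪ S2| = 92.
|(S1 ∪ S2) ∩ S3| = 62.7167.
|(S1 ∪ S2) ∖ S3| = 92 − 62.7167 = 29.28.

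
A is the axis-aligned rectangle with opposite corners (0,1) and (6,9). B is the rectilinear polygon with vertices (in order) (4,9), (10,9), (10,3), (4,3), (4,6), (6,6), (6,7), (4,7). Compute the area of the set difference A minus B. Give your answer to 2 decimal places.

|A| = 48, |A∩B| = 10.
|A ∖ B| = |A| − |A∩B| = 48 − 10 = 38.00.

38.00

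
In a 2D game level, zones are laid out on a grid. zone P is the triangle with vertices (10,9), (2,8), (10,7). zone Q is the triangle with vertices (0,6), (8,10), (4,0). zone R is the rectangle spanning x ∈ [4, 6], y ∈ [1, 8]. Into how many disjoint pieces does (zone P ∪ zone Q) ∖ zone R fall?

1

(zone P ∪ zone Q) ∖ zone R is a single connected region.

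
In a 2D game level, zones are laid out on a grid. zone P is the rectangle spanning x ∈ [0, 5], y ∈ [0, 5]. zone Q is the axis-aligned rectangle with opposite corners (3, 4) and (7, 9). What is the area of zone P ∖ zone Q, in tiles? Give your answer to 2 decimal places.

|zone P∩zone Q|: x∈[3,5], y∈[4,5] → 2·1 = 2.
|zone P| = 25.
|zone P ∖ zone Q| = |zone P| − |zone P∩zone Q| = 25 − 2 = 23.00.

23.00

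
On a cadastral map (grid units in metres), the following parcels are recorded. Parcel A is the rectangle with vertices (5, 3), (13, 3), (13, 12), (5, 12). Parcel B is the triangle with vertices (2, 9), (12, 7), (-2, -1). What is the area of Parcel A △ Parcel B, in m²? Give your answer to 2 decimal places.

|Parcel A| = 72, |Parcel B| = 54, |Parcel A∩Parcel B| = 18.9.
|Parcel A △ Parcel B| = |Parcel A| + |Parcel B| − 2·|Parcel A∩Parcel B| = 72 + 54 − 37.8 = 88.20.

88.20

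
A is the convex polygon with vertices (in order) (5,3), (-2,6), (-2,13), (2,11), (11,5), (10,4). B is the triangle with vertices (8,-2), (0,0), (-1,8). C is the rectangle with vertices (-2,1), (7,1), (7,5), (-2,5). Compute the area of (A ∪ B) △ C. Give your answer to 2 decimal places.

|A ∪ B| = 93.5689.
|(A ∪ B) ∩ C| = 23.1151.
|(A ∪ B) △ C| = 93.5689 + 36 − 46.2302 = 83.34.

83.34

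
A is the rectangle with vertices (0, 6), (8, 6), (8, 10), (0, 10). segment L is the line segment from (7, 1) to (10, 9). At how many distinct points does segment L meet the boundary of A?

0

The segment lies entirely outside A and never meets its boundary.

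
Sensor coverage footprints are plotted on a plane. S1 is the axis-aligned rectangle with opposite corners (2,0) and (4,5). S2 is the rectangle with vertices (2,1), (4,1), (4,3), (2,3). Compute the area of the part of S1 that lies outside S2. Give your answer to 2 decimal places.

|S1∩S2|: x∈[2,4], y∈[1,3] → 2·2 = 4.
|S1| = 10.
|S1 ∖ S2| = |S1| − |S1∩S2| = 10 − 4 = 6.00.

6.00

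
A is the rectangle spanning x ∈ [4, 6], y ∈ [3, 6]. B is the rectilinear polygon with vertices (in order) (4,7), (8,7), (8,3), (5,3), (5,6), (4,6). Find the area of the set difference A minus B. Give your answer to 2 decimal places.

|A| = 6, |A∩B| = 3.
|A ∖ B| = |A| − |A∩B| = 6 − 3 = 3.00.

3.00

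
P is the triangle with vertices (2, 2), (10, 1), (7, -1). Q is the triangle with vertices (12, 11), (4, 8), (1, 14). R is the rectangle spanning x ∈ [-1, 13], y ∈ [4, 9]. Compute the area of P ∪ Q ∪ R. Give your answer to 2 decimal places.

106.42

By inclusion–exclusion:
Individual areas: |P| = 9.5, |Q| = 28.5, |R| = 70.
|P∩Q| = 0.
|P∩R| = 0.
|Q∩R| = 1.5833.
|P∩Q∩R| = 0.
|P ∪ Q ∪ R| = 108 − 1.5833 + 0 = 106.42.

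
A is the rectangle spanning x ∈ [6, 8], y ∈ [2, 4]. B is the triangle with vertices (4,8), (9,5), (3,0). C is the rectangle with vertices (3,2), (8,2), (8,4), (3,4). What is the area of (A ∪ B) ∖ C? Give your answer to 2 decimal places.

15.05

|A ∪ B| = 24.15.
|(A ∪ B) ∩ C| = 9.1.
|(A ∪ B) ∖ C| = 24.15 − 9.1 = 15.05.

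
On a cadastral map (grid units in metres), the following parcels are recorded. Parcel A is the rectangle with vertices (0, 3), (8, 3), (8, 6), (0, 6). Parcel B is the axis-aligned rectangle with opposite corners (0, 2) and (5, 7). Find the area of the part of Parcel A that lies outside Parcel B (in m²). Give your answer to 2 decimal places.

|Parcel A∩Parcel B|: x∈[0,5], y∈[3,6] → 5·3 = 15.
|Parcel A| = 24.
|Parcel A ∖ Parcel B| = |Parcel A| − |Parcel A∩Parcel B| = 24 − 15 = 9.00.

9.00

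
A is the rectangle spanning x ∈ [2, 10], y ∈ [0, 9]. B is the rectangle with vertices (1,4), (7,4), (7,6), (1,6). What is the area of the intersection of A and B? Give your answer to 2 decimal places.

|A∩B|: x∈[2,7], y∈[4,6] → 5·2 = 10.

10.00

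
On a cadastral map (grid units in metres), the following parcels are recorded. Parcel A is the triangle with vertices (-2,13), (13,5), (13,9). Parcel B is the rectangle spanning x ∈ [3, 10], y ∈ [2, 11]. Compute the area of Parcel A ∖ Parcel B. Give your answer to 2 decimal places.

14.97

|Parcel A| = 30, |Parcel A∩Parcel B| = 15.0333.
|Parcel A ∖ Parcel B| = |Parcel A| − |Parcel A∩Parcel B| = 30 − 15.0333 = 14.97.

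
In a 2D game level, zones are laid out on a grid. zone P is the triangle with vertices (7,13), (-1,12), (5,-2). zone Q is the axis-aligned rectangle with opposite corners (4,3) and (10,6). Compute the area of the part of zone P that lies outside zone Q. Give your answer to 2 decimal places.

53.40

|zone P| = 59, |zone P∩zone Q| = 5.6.
|zone P ∖ zone Q| = |zone P| − |zone P∩zone Q| = 59 − 5.6 = 53.40.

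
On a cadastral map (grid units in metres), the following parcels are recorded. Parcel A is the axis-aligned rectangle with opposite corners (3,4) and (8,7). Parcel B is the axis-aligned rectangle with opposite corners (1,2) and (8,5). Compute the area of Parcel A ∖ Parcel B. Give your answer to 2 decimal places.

|Parcel A∩Parcel B|: x∈[3,8], y∈[4,5] → 5·1 = 5.
|Parcel A| = 15.
|Parcel A ∖ Parcel B| = |Parcel A| − |Parcel A∩Parcel B| = 15 − 5 = 10.00.

10.00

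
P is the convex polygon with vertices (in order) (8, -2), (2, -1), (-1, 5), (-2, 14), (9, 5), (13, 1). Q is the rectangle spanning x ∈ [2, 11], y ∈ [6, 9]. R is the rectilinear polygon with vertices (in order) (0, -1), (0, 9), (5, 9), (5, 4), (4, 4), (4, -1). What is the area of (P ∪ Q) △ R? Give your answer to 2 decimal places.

90.67

|P ∪ Q| = 127.6667.
|(P ∪ Q) ∩ R| = 41.
|(P ∪ Q) △ R| = 127.6667 + 45 − 82 = 90.67.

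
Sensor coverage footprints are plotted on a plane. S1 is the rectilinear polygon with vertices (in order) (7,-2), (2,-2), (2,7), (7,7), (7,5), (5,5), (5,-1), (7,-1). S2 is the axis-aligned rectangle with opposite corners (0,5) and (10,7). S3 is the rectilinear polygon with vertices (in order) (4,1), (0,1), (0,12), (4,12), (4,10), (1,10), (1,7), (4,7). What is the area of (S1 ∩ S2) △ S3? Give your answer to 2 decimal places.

37.00

|S1 ∩ S2| = 10.
|(S1 ∩ S2) ∩ S3| = 4.
|(S1 ∩ S2) △ S3| = 10 + 35 − 8 = 37.00.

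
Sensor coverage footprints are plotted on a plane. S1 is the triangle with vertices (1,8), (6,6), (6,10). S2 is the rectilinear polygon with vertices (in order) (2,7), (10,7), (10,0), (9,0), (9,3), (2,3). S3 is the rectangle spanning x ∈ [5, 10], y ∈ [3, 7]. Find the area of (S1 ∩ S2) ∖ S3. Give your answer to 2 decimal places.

0.45

|S1 ∩ S2| = 1.25.
|(S1 ∩ S2) ∩ S3| = 0.8.
|(S1 ∩ S2) ∖ S3| = 1.25 − 0.8 = 0.45.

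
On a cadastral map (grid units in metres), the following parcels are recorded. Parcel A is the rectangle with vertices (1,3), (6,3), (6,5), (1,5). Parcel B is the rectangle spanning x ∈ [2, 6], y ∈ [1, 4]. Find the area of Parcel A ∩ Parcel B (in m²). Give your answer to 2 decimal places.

4.00

|Parcel A∩Parcel B|: x∈[2,6], y∈[3,4] → 4·1 = 4.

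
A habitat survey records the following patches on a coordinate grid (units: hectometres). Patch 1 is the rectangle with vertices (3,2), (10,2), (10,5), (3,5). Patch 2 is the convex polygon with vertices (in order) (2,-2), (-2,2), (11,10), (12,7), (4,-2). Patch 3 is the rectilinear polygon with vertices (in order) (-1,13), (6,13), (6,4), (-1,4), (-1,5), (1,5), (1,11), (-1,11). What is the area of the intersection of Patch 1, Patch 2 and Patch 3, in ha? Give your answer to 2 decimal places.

3.00

The intersection is the polygon with vertices (3,5), (6,5), (6,4), (3,4).
By the shoelace formula its area is 3.00.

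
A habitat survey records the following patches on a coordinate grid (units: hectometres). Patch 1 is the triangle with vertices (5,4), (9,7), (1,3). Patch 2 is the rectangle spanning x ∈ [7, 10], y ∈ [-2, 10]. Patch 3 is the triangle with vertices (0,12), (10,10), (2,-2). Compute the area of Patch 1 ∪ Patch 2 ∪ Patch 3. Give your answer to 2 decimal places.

By inclusion–exclusion:
Individual areas: |Patch 1| = 4, |Patch 2| = 36, |Patch 3| = 68.
|Patch 1∩Patch 2| = 0.5.
|Patch 1∩Patch 3| = 3.6158.
|Patch 2∩Patch 3| = 6.75.
|Patch 1∩Patch 2∩Patch 3| = 0.125.
|Patch 1 ∪ Patch 2 ∪ Patch 3| = 108 − 10.8658 + 0.125 = 97.26.

97.26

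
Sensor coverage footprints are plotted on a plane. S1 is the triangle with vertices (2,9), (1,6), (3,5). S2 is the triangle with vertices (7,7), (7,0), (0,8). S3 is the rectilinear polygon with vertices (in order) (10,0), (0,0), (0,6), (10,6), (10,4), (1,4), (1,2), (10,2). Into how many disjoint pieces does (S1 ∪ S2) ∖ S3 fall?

(S1 ∪ S2) ∖ S3 splits into 2 disjoint pieces (area 9.46, area 5.25).

2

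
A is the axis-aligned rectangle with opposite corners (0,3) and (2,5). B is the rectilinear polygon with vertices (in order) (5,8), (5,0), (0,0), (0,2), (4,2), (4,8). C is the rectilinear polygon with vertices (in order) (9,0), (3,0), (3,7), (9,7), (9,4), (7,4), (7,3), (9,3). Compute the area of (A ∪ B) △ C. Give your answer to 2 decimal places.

|A ∪ B| = 20.
|(A ∪ B) ∩ C| = 9.
|(A ∪ B) △ C| = 20 + 40 − 18 = 42.00.

42.00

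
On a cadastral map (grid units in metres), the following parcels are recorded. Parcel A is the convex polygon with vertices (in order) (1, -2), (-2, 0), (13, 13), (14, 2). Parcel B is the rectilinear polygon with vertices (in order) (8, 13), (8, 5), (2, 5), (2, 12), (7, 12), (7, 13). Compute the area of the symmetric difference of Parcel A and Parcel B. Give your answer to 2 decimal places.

|Parcel A| = 108, |Parcel B| = 43, |Parcel A∩Parcel B| = 7.7564.
|Parcel A △ Parcel B| = |Parcel A| + |Parcel B| − 2·|Parcel A∩Parcel B| = 108 + 43 − 15.5128 = 135.49.

135.49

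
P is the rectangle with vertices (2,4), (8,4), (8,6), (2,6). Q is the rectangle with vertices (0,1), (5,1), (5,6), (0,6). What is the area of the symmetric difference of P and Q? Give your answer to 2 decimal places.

|P∩Q|: x∈[2,5], y∈[4,6] → 3·2 = 6.
|P △ Q| = |P| + |Q| − 2·|P∩Q| = 12 + 25 − 12 = 25.00.

25.00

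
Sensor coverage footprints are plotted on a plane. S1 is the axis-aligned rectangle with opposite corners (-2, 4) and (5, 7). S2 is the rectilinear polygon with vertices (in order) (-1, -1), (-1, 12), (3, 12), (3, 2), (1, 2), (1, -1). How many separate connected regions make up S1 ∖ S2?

2

S1 ∖ S2 splits into 2 disjoint pieces (area 6, area 3).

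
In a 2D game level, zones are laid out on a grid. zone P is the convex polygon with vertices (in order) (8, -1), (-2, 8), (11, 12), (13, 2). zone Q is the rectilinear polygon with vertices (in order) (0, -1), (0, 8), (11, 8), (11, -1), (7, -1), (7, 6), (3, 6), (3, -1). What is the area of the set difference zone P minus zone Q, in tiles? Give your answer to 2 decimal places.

56.20

|zone P| = 106.5, |zone P∩zone Q| = 50.3.
|zone P ∖ zone Q| = |zone P| − |zone P∩zone Q| = 106.5 − 50.3 = 56.20.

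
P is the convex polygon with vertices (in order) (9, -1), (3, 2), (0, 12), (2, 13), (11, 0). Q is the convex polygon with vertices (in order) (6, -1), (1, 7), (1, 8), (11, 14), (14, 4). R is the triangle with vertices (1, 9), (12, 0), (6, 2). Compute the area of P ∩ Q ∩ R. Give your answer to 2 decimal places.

The intersection is the polygon with vertices (1.705,8.423), (9.694,1.887), (9.973,1.483), (9.13,0.957), (6,2), (1.5,8.3).
By the shoelace formula its area is 14.54.

14.54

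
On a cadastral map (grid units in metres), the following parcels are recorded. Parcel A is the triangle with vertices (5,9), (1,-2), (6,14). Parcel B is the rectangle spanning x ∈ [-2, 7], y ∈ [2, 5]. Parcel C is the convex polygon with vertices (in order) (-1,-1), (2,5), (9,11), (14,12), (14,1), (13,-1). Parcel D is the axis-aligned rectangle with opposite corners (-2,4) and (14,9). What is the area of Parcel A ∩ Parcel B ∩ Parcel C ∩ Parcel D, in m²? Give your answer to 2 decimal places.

The intersection is the polygon with vertices (3.188,5), (3.546,5), (3.182,4), (2.875,4).
By the shoelace formula its area is 0.33.

0.33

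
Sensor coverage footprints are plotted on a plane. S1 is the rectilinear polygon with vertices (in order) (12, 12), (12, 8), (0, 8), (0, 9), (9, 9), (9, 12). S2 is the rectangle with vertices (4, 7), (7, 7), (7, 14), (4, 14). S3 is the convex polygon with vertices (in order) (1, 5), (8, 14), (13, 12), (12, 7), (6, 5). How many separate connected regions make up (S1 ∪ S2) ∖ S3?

(S1 ∪ S2) ∖ S3 is a single connected region.

1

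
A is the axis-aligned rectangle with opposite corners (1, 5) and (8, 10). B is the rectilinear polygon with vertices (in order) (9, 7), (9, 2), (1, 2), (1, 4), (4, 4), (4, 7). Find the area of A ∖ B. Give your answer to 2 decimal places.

|A| = 35, |A∩B| = 8.
|A ∖ B| = |A| − |A∩B| = 35 − 8 = 27.00.

27.00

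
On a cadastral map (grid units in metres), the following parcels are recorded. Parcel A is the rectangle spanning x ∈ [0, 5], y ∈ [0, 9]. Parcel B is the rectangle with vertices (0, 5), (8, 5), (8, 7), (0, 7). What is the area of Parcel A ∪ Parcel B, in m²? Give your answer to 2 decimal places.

By inclusion–exclusion:
Individual areas: |Parcel A| = 45, |Parcel B| = 16.
|Parcel A∩Parcel B|: x∈[0,5], y∈[5,7] → 5·2 = 10.
|Parcel A ∪ Parcel B| = 61 − 10 = 51.00.

51.00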